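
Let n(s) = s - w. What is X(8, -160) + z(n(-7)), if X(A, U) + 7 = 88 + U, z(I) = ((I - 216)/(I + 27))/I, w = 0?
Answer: -10837/140 ≈ -77.407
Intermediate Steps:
n(s) = s (n(s) = s - 1*0 = s + 0 = s)
z(I) = (-216 + I)/(I*(27 + I)) (z(I) = ((-216 + I)/(27 + I))/I = (-216 + I)/(I*(27 + I)))
X(A, U) = 81 + U (X(A, U) = -7 + (88 + U) = 81 + U)
X(8, -160) + z(n(-7)) = (81 - 160) + (-216 - 7)/((-7)*(27 - 7)) = -79 - 1/7*(-223)/20 = -79 - 1/7*1/20*(-223) = -79 + 223/140 = -10837/140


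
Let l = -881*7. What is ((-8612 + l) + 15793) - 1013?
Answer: 1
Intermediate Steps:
l = -6167
((-8612 + l) + 15793) - 1013 = ((-8612 - 6167) + 15793) - 1013 = (-14779 + 15793) - 1013 = 1014 - 1013 = 1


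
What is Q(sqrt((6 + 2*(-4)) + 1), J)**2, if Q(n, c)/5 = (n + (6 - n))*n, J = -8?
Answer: -900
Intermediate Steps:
Q(n, c) = 30*n (Q(n, c) = 5*((n + (6 - n))*n) = 5*(6*n) = 30*n)
Q(sqrt((6 + 2*(-4)) + 1), J)**2 = (30*sqrt((6 + 2*(-4)) + 1))**2 = (30*sqrt((6 - 8) + 1))**2 = (30*sqrt(-2 + 1))**2 = (30*sqrt(-1))**2 = (30*I)**2 = -900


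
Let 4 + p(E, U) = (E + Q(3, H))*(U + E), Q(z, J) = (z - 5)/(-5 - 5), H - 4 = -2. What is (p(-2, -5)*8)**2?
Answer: 118336/25 ≈ 4733.4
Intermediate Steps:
H = 2 (H = 4 - 2 = 2)
Q(z, J) = 1/2 - z/10 (Q(z, J) = (-5 + z)/(-10) = (-5 + z)*(-1/10) = 1/2 - z/10)
p(E, U) = -4 + (1/5 + E)*(E + U) (p(E, U) = -4 + (E + (1/2 - 1/10*3))*(U + E) = -4 + (E + (1/2 - 3/10))*(E + U) = -4 + (E + 1/5)*(E + U) = -4 + (1/5 + E)*(E + U))
(p(-2, -5)*8)**2 = ((-4 + (-2)**2 + (1/5)*(-2) + (1/5)*(-5) - 2*(-5))*8)**2 = ((-4 + 4 - 2/5 - 1 + 10)*8)**2 = ((43/5)*8)**2 = (344/5)**2 = 118336/25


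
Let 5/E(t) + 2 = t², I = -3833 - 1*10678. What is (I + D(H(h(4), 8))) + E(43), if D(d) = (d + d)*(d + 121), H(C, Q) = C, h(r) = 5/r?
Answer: -209898581/14776 ≈ -14205.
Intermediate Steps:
D(d) = 2*d*(121 + d) (D(d) = (2*d)*(121 + d) = 2*d*(121 + d))
I = -14511 (I = -3833 - 10678 = -14511)
E(t) = 5/(-2 + t²)
(I + D(H(h(4), 8))) + E(43) = (-14511 + 2*(5/4)*(121 + 5/4)) + 5/(-2 + 43²) = (-14511 + 2*(5*(¼))*(121 + 5*(¼))) + 5/(-2 + 1849) = (-14511 + 2*(5/4)*(121 + 5/4)) + 5/1847 = (-14511 + 2*(5/4)*(489/4)) + 5*(1/1847) = (-14511 + 2445/8) + 5/1847 = -113643/8 + 5/1847 = -209898581/14776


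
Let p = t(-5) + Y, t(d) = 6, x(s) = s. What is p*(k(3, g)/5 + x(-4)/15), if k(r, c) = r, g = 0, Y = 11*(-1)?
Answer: -5/3 ≈ -1.6667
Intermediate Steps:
Y = -11
p = -5 (p = 6 - 11 = -5)
p*(k(3, g)/5 + x(-4)/15) = -5*(3/5 - 4/15) = -5*(3*(⅕) - 4*1/15) = -5*(⅗ - 4/15) = -5*⅓ = -5/3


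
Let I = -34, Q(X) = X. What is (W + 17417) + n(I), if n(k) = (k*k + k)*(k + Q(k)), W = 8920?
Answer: -49959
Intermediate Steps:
n(k) = 2*k*(k + k²) (n(k) = (k*k + k)*(k + k) = (k² + k)*(2*k) = (k + k²)*(2*k) = 2*k*(k + k²))
(W + 17417) + n(I) = (8920 + 17417) + 2*(-34)²*(1 - 34) = 26337 + 2*1156*(-33) = 26337 - 76296 = -49959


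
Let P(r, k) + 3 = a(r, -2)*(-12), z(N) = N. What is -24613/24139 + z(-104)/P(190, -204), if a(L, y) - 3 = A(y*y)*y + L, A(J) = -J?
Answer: -56929939/58295685 ≈ -0.97657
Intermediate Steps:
a(L, y) = 3 + L - y³ (a(L, y) = 3 + ((-y*y)*y + L) = 3 + ((-y²)*y + L) = 3 + (-y³ + L) = 3 + (L - y³) = 3 + L - y³)
P(r, k) = -135 - 12*r (P(r, k) = -3 + (3 + r - 1*(-2)³)*(-12) = -3 + (3 + r - 1*(-8))*(-12) = -3 + (3 + r + 8)*(-12) = -3 + (11 + r)*(-12) = -3 + (-132 - 12*r) = -135 - 12*r)
-24613/24139 + z(-104)/P(190, -204) = -24613/24139 - 104/(-135 - 12*190) = -24613*1/24139 - 104/(-135 - 2280) = -24613/24139 - 104/(-2415) = -24613/24139 - 104*(-1/2415) = -24613/24139 + 104/2415 = -56929939/58295685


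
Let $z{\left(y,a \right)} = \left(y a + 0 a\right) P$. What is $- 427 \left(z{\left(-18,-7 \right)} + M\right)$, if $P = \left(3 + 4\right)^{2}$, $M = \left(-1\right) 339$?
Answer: $-2491545$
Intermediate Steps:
$M = -339$
$P = 49$ ($P = 7^{2} = 49$)
$z{\left(y,a \right)} = 49 a y$ ($z{\left(y,a \right)} = \left(y a + 0 a\right) 49 = \left(a y + 0\right) 49 = a y 49 = 49 a y$)
$- 427 \left(z{\left(-18,-7 \right)} + M\right) = - 427 \left(49 \left(-7\right) \left(-18\right) - 339\right) = - 427 \left(6174 - 339\right) = \left(-427\right) 5835 = -2491545$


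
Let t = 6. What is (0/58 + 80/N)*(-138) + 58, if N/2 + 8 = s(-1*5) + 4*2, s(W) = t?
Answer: -862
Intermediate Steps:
s(W) = 6
N = 12 (N = -16 + 2*(6 + 4*2) = -16 + 2*(6 + 8) = -16 + 2*14 = -16 + 28 = 12)
(0/58 + 80/N)*(-138) + 58 = (0/58 + 80/12)*(-138) + 58 = (0*(1/58) + 80*(1/12))*(-138) + 58 = (0 + 20/3)*(-138) + 58 = (20/3)*(-138) + 58 = -920 + 58 = -862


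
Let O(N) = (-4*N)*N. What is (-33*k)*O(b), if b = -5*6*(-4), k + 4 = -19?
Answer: -43718400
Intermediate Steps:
k = -23 (k = -4 - 19 = -23)
b = 120 (b = -30*(-4) = 120)
O(N) = -4*N²
(-33*k)*O(b) = (-33*(-23))*(-4*120²) = 759*(-4*14400) = 759*(-57600) = -43718400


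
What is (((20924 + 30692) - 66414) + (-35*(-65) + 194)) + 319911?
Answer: 307582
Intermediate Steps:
(((20924 + 30692) - 66414) + (-35*(-65) + 194)) + 319911 = ((51616 - 66414) + (2275 + 194)) + 319911 = (-14798 + 2469) + 319911 = -12329 + 319911 = 307582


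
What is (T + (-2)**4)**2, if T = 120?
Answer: 18496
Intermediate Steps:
(T + (-2)**4)**2 = (120 + (-2)**4)**2 = (120 + 16)**2 = 136**2 = 18496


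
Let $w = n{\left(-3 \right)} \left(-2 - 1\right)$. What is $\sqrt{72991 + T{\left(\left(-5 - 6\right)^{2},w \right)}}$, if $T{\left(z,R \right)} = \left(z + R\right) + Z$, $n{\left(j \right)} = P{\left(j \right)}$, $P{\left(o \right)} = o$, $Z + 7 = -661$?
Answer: $\sqrt{72453} \approx 269.17$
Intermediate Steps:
$Z = -668$ ($Z = -7 - 661 = -668$)
$n{\left(j \right)} = j$
$w = 9$ ($w = - 3 \left(-2 - 1\right) = \left(-3\right) \left(-3\right) = 9$)
$T{\left(z,R \right)} = -668 + R + z$ ($T{\left(z,R \right)} = \left(z + R\right) - 668 = \left(R + z\right) - 668 = -668 + R + z$)
$\sqrt{72991 + T{\left(\left(-5 - 6\right)^{2},w \right)}} = \sqrt{72991 + \left(-668 + 9 + \left(-5 - 6\right)^{2}\right)} = \sqrt{72991 + \left(-668 + 9 + \left(-11\right)^{2}\right)} = \sqrt{72991 + \left(-668 + 9 + 121\right)} = \sqrt{72991 - 538} = \sqrt{72453}$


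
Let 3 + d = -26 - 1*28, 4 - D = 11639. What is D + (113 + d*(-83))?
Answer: -6791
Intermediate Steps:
D = -11635 (D = 4 - 1*11639 = 4 - 11639 = -11635)
d = -57 (d = -3 + (-26 - 1*28) = -3 + (-26 - 28) = -3 - 54 = -57)
D + (113 + d*(-83)) = -11635 + (113 - 57*(-83)) = -11635 + (113 + 4731) = -11635 + 4844 = -6791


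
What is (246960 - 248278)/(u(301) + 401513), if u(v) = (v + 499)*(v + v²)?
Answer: -1318/73123113 ≈ -1.8024e-5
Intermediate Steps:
u(v) = (499 + v)*(v + v²)
(246960 - 248278)/(u(301) + 401513) = (246960 - 248278)/(301*(499 + 301² + 500*301) + 401513) = -1318/(301*(499 + 90601 + 150500) + 401513) = -1318/(301*241600 + 401513) = -1318/(72721600 + 401513) = -1318/73123113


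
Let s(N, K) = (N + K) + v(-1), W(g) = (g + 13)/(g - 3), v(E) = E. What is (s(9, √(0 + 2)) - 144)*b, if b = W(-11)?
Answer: 136/7 - √2/7 ≈ 19.227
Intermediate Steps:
W(g) = (13 + g)/(-3 + g)
s(N, K) = -1 + K + N (s(N, K) = (N + K) - 1 = (K + N) - 1 = -1 + K + N)
b = -⅐ (b = (13 - 11)/(-3 - 11) = 2/(-14) = -1/14*2 = -⅐ ≈ -0.14286)
(s(9, √(0 + 2)) - 144)*b = ((-1 + √(0 + 2) + 9) - 144)*(-⅐) = ((-1 + √2 + 9) - 144)*(-⅐) = ((8 + √2) - 144)*(-⅐) = (-136 + √2)*(-⅐) = 136/7 - √2/7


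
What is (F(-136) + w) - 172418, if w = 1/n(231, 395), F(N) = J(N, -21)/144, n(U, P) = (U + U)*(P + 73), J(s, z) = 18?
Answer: -9319875815/54054 ≈ -1.7242e+5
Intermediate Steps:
n(U, P) = 2*U*(73 + P) (n(U, P) = (2*U)*(73 + P) = 2*U*(73 + P))
F(N) = ⅛ (F(N) = 18/144 = 18*(1/144) = ⅛)
w = 1/216216 (w = 1/(2*231*(73 + 395)) = 1/(2*231*468) = 1/216216 ≈ 4.6250e-6)
(F(-136) + w) - 172418 = (⅛ + 1/216216) - 172418 = 6757/54054 - 172418 = -9319875815/54054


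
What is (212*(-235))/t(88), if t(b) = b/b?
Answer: -49820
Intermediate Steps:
t(b) = 1
(212*(-235))/t(88) = (212*(-235))/1 = -49820*1 = -49820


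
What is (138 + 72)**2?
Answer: 44100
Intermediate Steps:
(138 + 72)**2 = 210**2 = 44100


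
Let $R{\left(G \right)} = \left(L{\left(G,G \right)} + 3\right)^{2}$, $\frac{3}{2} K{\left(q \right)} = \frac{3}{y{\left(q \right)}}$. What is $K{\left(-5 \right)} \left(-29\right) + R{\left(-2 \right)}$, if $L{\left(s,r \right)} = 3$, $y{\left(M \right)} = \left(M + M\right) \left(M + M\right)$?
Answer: $\frac{1771}{50} \approx 35.42$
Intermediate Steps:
$y{\left(M \right)} = 4 M^{2}$ ($y{\left(M \right)} = 2 M 2 M = 4 M^{2}$)
$K{\left(q \right)} = \frac{1}{2 q^{2}}$ ($K{\left(q \right)} = \frac{2 \frac{3}{4 q^{2}}}{3} = \frac{1}{2 q^{2}}$)
$R{\left(G \right)} = 36$ ($R{\left(G \right)} = \left(3 + 3\right)^{2} = 6^{2} = 36$)
$K{\left(-5 \right)} \left(-29\right) + R{\left(-2 \right)} = \frac{1}{2 \cdot 25} \left(-29\right) + 36 = \frac{1}{2} \cdot \frac{1}{25} \left(-29\right) + 36 = \frac{1}{50} \left(-29\right) + 36 = - \frac{29}{50} + 36 = \frac{1771}{50}$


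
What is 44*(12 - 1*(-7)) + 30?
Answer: 866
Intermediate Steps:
44*(12 - 1*(-7)) + 30 = 44*(12 + 7) + 30 = 44*19 + 30 = 836 + 30 = 866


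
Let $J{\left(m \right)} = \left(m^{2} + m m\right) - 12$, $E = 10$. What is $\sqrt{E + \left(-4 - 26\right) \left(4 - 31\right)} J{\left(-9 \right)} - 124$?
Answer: $-124 + 300 \sqrt{205} \approx 4171.3$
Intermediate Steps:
$J{\left(m \right)} = -12 + 2 m^{2}$ ($J{\left(m \right)} = \left(m^{2} + m^{2}\right) - 12 = 2 m^{2} - 12 = -12 + 2 m^{2}$)
$\sqrt{E + \left(-4 - 26\right) \left(4 - 31\right)} J{\left(-9 \right)} - 124 = \sqrt{10 + \left(-4 - 26\right) \left(4 - 31\right)} \left(-12 + 2 \left(-9\right)^{2}\right) - 124 = \sqrt{10 - -810} \left(-12 + 2 \cdot 81\right) - 124 = \sqrt{10 + 810} \left(-12 + 162\right) - 124 = \sqrt{820} \cdot 150 - 124 = 2 \sqrt{205} \cdot 150 - 124 = 300 \sqrt{205} - 124 = -124 + 300 \sqrt{205}$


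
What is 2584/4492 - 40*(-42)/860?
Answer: 122110/48289 ≈ 2.5287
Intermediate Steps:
2584/4492 - 40*(-42)/860 = 2584*(1/4492) + 1680*(1/860) = 646/1123 + 84/43 = 122110/48289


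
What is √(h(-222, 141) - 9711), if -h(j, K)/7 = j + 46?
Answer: I*√8479 ≈ 92.082*I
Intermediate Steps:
h(j, K) = -322 - 7*j (h(j, K) = -7*(j + 46) = -7*(46 + j) = -322 - 7*j)
√(h(-222, 141) - 9711) = √((-322 - 7*(-222)) - 9711) = √((-322 + 1554) - 9711) = √(1232 - 9711) = √(-8479) = I*√8479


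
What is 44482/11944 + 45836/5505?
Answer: 396169297/32875860 ≈ 12.050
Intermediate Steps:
44482/11944 + 45836/5505 = 44482*(1/11944) + 45836*(1/5505) = 22241/5972 + 45836/5505 = 396169297/32875860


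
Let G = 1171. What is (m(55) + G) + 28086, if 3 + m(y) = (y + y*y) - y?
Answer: 32279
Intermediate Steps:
m(y) = -3 + y² (m(y) = -3 + ((y + y*y) - y) = -3 + ((y + y²) - y) = -3 + y²)
(m(55) + G) + 28086 = ((-3 + 55²) + 1171) + 28086 = ((-3 + 3025) + 1171) + 28086 = (3022 + 1171) + 28086 = 4193 + 28086 = 32279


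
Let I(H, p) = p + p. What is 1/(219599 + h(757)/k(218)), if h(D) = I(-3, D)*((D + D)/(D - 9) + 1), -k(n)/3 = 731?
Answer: 136697/30018239114 ≈ 4.5538e-6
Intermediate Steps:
I(H, p) = 2*p
k(n) = -2193 (k(n) = -3*731 = -2193)
h(D) = 2*D*(1 + 2*D/(-9 + D)) (h(D) = (2*D)*((D + D)/(D - 9) + 1) = (2*D)*((2*D)/(-9 + D) + 1) = (2*D)*(2*D/(-9 + D) + 1) = (2*D)*(1 + 2*D/(-9 + D)) = 2*D*(1 + 2*D/(-9 + D)))
1/(219599 + h(757)/k(218)) = 1/(219599 + (6*757*(-3 + 757)/(-9 + 757))/(-2193)) = 1/(219599 + (6*757*754/748)*(-1/2193)) = 1/(219599 + (6*757*(1/748)*754)*(-1/2193)) = 1/(219599 + (856167/187)*(-1/2193)) = 1/(219599 - 285389/136697) = 1/(30018239114/136697) = 136697/30018239114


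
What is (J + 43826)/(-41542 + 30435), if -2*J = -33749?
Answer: -121401/22214 ≈ -5.4651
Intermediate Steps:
J = 33749/2 (J = -1/2*(-33749) = 33749/2 ≈ 16875.)
(J + 43826)/(-41542 + 30435) = (33749/2 + 43826)/(-41542 + 30435) = (121401/2)/(-11107) = (121401/2)*(-1/11107) = -121401/22214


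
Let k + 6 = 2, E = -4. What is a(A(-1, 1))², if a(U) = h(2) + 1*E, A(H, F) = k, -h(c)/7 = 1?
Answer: 121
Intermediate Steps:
k = -4 (k = -6 + 2 = -4)
h(c) = -7 (h(c) = -7*1 = -7)
A(H, F) = -4
a(U) = -11 (a(U) = -7 + 1*(-4) = -7 - 4 = -11)
a(A(-1, 1))² = (-11)² = 121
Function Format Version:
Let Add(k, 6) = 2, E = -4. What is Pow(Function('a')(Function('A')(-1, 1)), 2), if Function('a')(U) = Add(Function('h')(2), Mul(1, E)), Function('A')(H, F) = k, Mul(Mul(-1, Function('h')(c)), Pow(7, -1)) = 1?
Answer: 121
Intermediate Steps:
k = -4 (k = Add(-6, 2) = -4)
Function('h')(c) = -7 (Function('h')(c) = Mul(-7, 1) = -7)
Function('A')(H, F) = -4
Function('a')(U) = -11 (Function('a')(U) = Add(-7, Mul(1, -4)) = Add(-7, -4) = -11)
Pow(Function('a')(Function('A')(-1, 1)), 2) = Pow(-11, 2) = 121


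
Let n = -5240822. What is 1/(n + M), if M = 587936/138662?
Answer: -3649/19123744006 ≈ -1.9081e-7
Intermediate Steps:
M = 15472/3649 (M = 587936*(1/138662) = 15472/3649 ≈ 4.2401)
1/(n + M) = 1/(-5240822 + 15472/3649) = 1/(-19123744006/3649) = -3649/19123744006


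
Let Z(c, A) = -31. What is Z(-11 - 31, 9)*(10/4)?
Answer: -155/2 ≈ -77.500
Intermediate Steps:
Z(-11 - 31, 9)*(10/4) = -310/4 = -31*5/2 = -155/2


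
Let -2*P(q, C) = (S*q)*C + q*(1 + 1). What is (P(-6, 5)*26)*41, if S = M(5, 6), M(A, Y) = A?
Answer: 86346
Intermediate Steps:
S = 5
P(q, C) = -q - 5*C*q/2 (P(q, C) = -((5*q)*C + q*(1 + 1))/2 = -(5*C*q + q*2)/2 = -(5*C*q + 2*q)/2 = -(2*q + 5*C*q)/2 = -q - 5*C*q/2)
(P(-6, 5)*26)*41 = (-½*(-6)*(2 + 5*5)*26)*41 = (-½*(-6)*(2 + 25)*26)*41 = (-½*(-6)*27*26)*41 = (81*26)*41 = 2106*41 = 86346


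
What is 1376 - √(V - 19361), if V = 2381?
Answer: 1376 - 2*I*√4245 ≈ 1376.0 - 130.31*I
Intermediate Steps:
1376 - √(V - 19361) = 1376 - √(2381 - 19361) = 1376 - √(-16980) = 1376 - 2*I*√4245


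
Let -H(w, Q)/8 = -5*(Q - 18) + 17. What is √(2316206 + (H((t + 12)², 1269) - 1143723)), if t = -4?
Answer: √1222387 ≈ 1105.6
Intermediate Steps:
H(w, Q) = -856 + 40*Q (H(w, Q) = -8*(-5*(Q - 18) + 17) = -8*(-5*(-18 + Q) + 17) = -8*((90 - 5*Q) + 17) = -8*(107 - 5*Q) = -856 + 40*Q)
√(2316206 + (H((t + 12)², 1269) - 1143723)) = √(2316206 + ((-856 + 40*1269) - 1143723)) = √(2316206 + ((-856 + 50760) - 1143723)) = √(2316206 + (49904 - 1143723)) = √(2316206 - 1093819) = √1222387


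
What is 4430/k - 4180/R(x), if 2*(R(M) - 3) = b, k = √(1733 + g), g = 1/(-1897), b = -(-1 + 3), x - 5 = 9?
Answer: -2090 + 443*√2494555/6575 ≈ -1983.6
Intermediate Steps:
x = 14 (x = 5 + 9 = 14)
b = -2 (b = -1*2 = -2)
g = -1/1897 ≈ -0.00052715
k = 50*√2494555/1897 (k = √(1733 - 1/1897) = √(3287500/1897) = 50*√2494555/1897 ≈ 41.629)
R(M) = 2 (R(M) = 3 + (½)*(-2) = 3 - 1 = 2)
4430/k - 4180/R(x) = 4430/((50*√2494555/1897)) - 4180/2 = 4430*(√2494555/65750) - 4180*½ = 443*√2494555/6575 - 2090 = -2090 + 443*√2494555/6575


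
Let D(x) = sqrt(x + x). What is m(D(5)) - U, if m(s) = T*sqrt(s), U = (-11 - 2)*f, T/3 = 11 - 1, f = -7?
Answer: -91 + 30*10**(1/4) ≈ -37.652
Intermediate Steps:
T = 30 (T = 3*(11 - 1) = 3*10 = 30)
D(x) = sqrt(2)*sqrt(x) (D(x) = sqrt(2*x) = sqrt(2)*sqrt(x))
U = 91 (U = (-11 - 2)*(-7) = -13*(-7) = 91)
m(s) = 30*sqrt(s)
m(D(5)) - U = 30*sqrt(sqrt(2)*sqrt(5)) - 1*91 = 30*sqrt(sqrt(10)) - 91 = 30*10**(1/4) - 91 = -91 + 30*10**(1/4)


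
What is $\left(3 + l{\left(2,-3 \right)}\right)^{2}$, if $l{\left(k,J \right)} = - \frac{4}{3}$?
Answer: $\frac{25}{9} \approx 2.7778$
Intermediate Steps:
$l{\left(k,J \right)} = - \frac{4}{3}$ ($l{\left(k,J \right)} = \left(-4\right) \frac{1}{3} = - \frac{4}{3}$)
$\left(3 + l{\left(2,-3 \right)}\right)^{2} = \left(3 - \frac{4}{3}\right)^{2} = \left(\frac{5}{3}\right)^{2} = \frac{25}{9}$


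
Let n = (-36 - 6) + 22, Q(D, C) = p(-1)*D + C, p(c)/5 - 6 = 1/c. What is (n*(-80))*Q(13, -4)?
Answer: 513600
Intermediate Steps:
p(c) = 30 + 5/c
Q(D, C) = C + 25*D (Q(D, C) = (30 + 5/(-1))*D + C = (30 + 5*(-1))*D + C = (30 - 5)*D + C = 25*D + C = C + 25*D)
n = -20 (n = -42 + 22 = -20)
(n*(-80))*Q(13, -4) = (-20*(-80))*(-4 + 25*13) = 1600*(-4 + 325) = 1600*321 = 513600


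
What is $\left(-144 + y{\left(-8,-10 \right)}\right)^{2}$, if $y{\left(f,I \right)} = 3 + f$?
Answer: $22201$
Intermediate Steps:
$\left(-144 + y{\left(-8,-10 \right)}\right)^{2} = \left(-144 + \left(3 - 8\right)\right)^{2} = \left(-144 - 5\right)^{2} = \left(-149\right)^{2} = 22201$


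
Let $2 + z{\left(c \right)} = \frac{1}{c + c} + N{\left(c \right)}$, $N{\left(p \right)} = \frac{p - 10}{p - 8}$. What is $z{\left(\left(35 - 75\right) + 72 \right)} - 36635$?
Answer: $- \frac{7034125}{192} \approx -36636.0$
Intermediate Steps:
$N{\left(p \right)} = \frac{-10 + p}{-8 + p}$
$z{\left(c \right)} = -2 + \frac{1}{2 c} + \frac{-10 + c}{-8 + c}$ ($z{\left(c \right)} = -2 + \left(\frac{1}{c + c} + \frac{-10 + c}{-8 + c}\right) = -2 + \left(\frac{1}{2 c} + \frac{-10 + c}{-8 + c}\right) = -2 + \frac{1}{2 c} + \frac{-10 + c}{-8 + c}$)
$z{\left(\left(35 - 75\right) + 72 \right)} - 36635 = \frac{-4 - \left(\left(35 - 75\right) + 72\right)^{2} + \frac{13 \left(\left(35 - 75\right) + 72\right)}{2}}{\left(\left(35 - 75\right) + 72\right) \left(-8 + \left(\left(35 - 75\right) + 72\right)\right)} - 36635 = \frac{-4 - \left(-40 + 72\right)^{2} + \frac{13 \left(-40 + 72\right)}{2}}{\left(-40 + 72\right) \left(-8 + \left(-40 + 72\right)\right)} - 36635 = \frac{-4 - 32^{2} + \frac{13}{2} \cdot 32}{32 \left(-8 + 32\right)} - 36635 = \frac{-4 - 1024 + 208}{32 \cdot 24} - 36635 = \frac{1}{32} \cdot \frac{1}{24} \left(-4 - 1024 + 208\right) - 36635 = \frac{1}{32} \cdot \frac{1}{24} \left(-820\right) - 36635 = - \frac{205}{192} - 36635 = - \frac{7034125}{192}$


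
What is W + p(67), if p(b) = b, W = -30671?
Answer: -30604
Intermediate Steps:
W + p(67) = -30671 + 67 = -30604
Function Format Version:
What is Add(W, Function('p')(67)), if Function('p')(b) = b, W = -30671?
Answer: -30604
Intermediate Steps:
Add(W, Function('p')(67)) = Add(-30671, 67) = -30604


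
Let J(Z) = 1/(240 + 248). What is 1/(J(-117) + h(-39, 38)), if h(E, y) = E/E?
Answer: 488/489 ≈ 0.99796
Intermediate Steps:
h(E, y) = 1
J(Z) = 1/488
1/(J(-117) + h(-39, 38)) = 1/(1/488 + 1) = 1/(489/488) = 488/489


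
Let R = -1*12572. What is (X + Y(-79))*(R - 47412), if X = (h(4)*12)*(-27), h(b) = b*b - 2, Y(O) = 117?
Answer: 265069296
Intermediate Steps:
R = -12572
h(b) = -2 + b² (h(b) = b² - 2 = -2 + b²)
X = -4536 (X = ((-2 + 4²)*12)*(-27) = ((-2 + 16)*12)*(-27) = (14*12)*(-27) = 168*(-27) = -4536)
(X + Y(-79))*(R - 47412) = (-4536 + 117)*(-12572 - 47412) = -4419*(-59984) = 265069296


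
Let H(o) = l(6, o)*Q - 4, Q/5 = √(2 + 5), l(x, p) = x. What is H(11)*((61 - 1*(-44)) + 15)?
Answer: -480 + 3600*√7 ≈ 9044.7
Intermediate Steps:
Q = 5*√7 (Q = 5*√(2 + 5) = 5*√7 ≈ 13.229)
H(o) = -4 + 30*√7 (H(o) = 6*(5*√7) - 4 = 30*√7 - 4 = -4 + 30*√7)
H(11)*((61 - 1*(-44)) + 15) = (-4 + 30*√7)*((61 - 1*(-44)) + 15) = (-4 + 30*√7)*((61 + 44) + 15) = (-4 + 30*√7)*(105 + 15) = (-4 + 30*√7)*120 = -480 + 3600*√7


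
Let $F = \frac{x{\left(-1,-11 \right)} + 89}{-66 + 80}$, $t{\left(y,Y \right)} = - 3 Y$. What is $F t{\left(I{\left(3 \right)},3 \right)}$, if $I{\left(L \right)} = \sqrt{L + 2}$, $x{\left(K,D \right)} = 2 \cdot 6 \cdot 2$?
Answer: $- \frac{1017}{14} \approx -72.643$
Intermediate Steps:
$x{\left(K,D \right)} = 24$ ($x{\left(K,D \right)} = 12 \cdot 2 = 24$)
$I{\left(L \right)} = \sqrt{2 + L}$
$F = \frac{113}{14}$ ($F = \frac{24 + 89}{-66 + 80} = \frac{113}{14} \approx 8.0714$)
$F t{\left(I{\left(3 \right)},3 \right)} = \frac{113 \left(\left(-3\right) 3\right)}{14} = \frac{113}{14} \left(-9\right) = - \frac{1017}{14}$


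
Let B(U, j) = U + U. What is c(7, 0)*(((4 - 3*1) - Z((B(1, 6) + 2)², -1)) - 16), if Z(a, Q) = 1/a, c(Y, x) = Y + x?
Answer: -1687/16 ≈ -105.44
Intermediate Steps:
B(U, j) = 2*U
c(7, 0)*(((4 - 3*1) - Z((B(1, 6) + 2)², -1)) - 16) = (7 + 0)*(((4 - 3*1) - 1/((2*1 + 2)²)) - 16) = 7*(((4 - 3) - 1/((2 + 2)²)) - 16) = 7*((1 - 1/(4²)) - 16) = 7*((1 - 1/16) - 16) = 7*(15/16 - 16) = 7*(-241/16) = -1687/16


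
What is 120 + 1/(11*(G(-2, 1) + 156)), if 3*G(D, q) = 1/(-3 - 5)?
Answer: 4940784/41173 ≈ 120.00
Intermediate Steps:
G(D, q) = -1/24 (G(D, q) = 1/(3*(-3 - 5)) = (1/3)/(-8) = (1/3)*(-1/8) = -1/24)
120 + 1/(11*(G(-2, 1) + 156)) = 120 + 1/(11*(-1/24 + 156)) = 120 + 1/(11*(3743/24)) = 120 + (1/11)*(24/3743) = 120 + 24/41173 = 4940784/41173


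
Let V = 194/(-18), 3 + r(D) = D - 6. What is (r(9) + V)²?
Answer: 9409/81 ≈ 116.16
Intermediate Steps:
r(D) = -9 + D (r(D) = -3 + (D - 6) = -3 + (-6 + D) = -9 + D)
V = -97/9 (V = 194*(-1/18) = -97/9 ≈ -10.778)
(r(9) + V)² = ((-9 + 9) - 97/9)² = (0 - 97/9)² = (-97/9)² = 9409/81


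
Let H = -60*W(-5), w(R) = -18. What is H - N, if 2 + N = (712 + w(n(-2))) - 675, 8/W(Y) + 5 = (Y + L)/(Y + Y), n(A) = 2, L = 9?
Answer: 647/9 ≈ 71.889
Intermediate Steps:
W(Y) = 8/(-5 + (9 + Y)/(2*Y)) (W(Y) = 8/(-5 + (Y + 9)/(Y + Y)) = 8/(-5 + (9 + Y)/((2*Y))) = 8/(-5 + (9 + Y)*(1/(2*Y))) = 8/(-5 + (9 + Y)/(2*Y)))
H = 800/9 (H = -(-960)*(-5)/(-9 + 9*(-5)) = -(-960)*(-5)/(-9 - 45) = -(-960)*(-5)/(-54) = -(-960)*(-5)*(-1)/54 = -60*(-40/27) = 800/9 ≈ 88.889)
N = 17 (N = -2 + ((712 - 18) - 675) = -2 + (694 - 675) = -2 + 19 = 17)
H - N = 800/9 - 1*17 = 800/9 - 17 = 647/9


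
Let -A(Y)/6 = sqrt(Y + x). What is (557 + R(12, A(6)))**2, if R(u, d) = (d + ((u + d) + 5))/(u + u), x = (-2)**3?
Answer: 179157937/576 - 13385*I*sqrt(2)/24 ≈ 3.1104e+5 - 788.72*I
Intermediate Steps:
x = -8
A(Y) = -6*sqrt(-8 + Y) (A(Y) = -6*sqrt(Y - 8) = -6*sqrt(-8 + Y))
R(u, d) = (5 + u + 2*d)/(2*u) (R(u, d) = (d + ((d + u) + 5))/((2*u)) = (d + (5 + d + u))*(1/(2*u)) = (5 + u + 2*d)*(1/(2*u)) = (5 + u + 2*d)/(2*u))
(557 + R(12, A(6)))**2 = (557 + (1/2)*(5 + 12 + 2*(-6*sqrt(-8 + 6)))/12)**2 = (557 + (1/2)*(1/12)*(5 + 12 + 2*(-6*I*sqrt(2))))**2 = (557 + (1/2)*(1/12)*(5 + 12 - 12*I*sqrt(2)))**2 = (557 + (1/2)*(1/12)*(17 - 12*I*sqrt(2)))**2 = (557 + (17/24 - I*sqrt(2)/2))**2 = (13385/24 - I*sqrt(2)/2)**2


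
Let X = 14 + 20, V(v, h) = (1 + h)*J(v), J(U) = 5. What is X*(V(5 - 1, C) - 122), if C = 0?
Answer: -3978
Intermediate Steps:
V(v, h) = 5 + 5*h (V(v, h) = (1 + h)*5 = 5 + 5*h)
X = 34
X*(V(5 - 1, C) - 122) = 34*((5 + 5*0) - 122) = 34*((5 + 0) - 122) = 34*(5 - 122) = 34*(-117) = -3978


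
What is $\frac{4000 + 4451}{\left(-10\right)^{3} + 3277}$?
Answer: $\frac{939}{253} \approx 3.7115$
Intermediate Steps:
$\frac{4000 + 4451}{\left(-10\right)^{3} + 3277} = \frac{8451}{-1000 + 3277} = \frac{8451}{2277} = 8451 \cdot \frac{1}{2277} = \frac{939}{253}$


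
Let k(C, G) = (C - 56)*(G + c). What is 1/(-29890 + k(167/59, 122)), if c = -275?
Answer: -59/1283549 ≈ -4.5966e-5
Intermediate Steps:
k(C, G) = (-275 + G)*(-56 + C) (k(C, G) = (C - 56)*(G - 275) = (-56 + C)*(-275 + G) = (-275 + G)*(-56 + C))
1/(-29890 + k(167/59, 122)) = 1/(-29890 + (15400 - 45925/59 - 56*122 + (167/59)*122)) = 1/(-29890 + (15400 - 45925/59 - 6832 + (167*(1/59))*122)) = 1/(-29890 + (15400 - 275*167/59 - 6832 + (167/59)*122)) = 1/(-29890 + (15400 - 45925/59 - 6832 + 20374/59)) = 1/(-29890 + 479961/59) = 1/(-1283549/59) = -59/1283549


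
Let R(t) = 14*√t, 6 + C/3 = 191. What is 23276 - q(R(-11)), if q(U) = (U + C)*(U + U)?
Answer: 27588 - 15540*I*√11 ≈ 27588.0 - 51540.0*I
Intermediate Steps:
C = 555 (C = -18 + 3*191 = -18 + 573 = 555)
q(U) = 2*U*(555 + U) (q(U) = (U + 555)*(U + U) = (555 + U)*(2*U) = 2*U*(555 + U))
23276 - q(R(-11)) = 23276 - 2*14*√(-11)*(555 + 14*√(-11)) = 23276 - 2*14*(I*√11)*(555 + 14*(I*√11)) = 23276 - 2*14*I*√11*(555 + 14*I*√11) = 23276 - 28*I*√11*(555 + 14*I*√11)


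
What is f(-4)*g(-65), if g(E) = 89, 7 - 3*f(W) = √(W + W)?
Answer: 623/3 - 178*I*√2/3 ≈ 207.67 - 83.91*I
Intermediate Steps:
f(W) = 7/3 - √2*√W/3 (f(W) = 7/3 - √(W + W)/3 = 7/3 - √2*√W/3)
f(-4)*g(-65) = (7/3 - √2*√(-4)/3)*89 = (7/3 - √2*2*I/3)*89 = (7/3 - 2*I*√2/3)*89 = 623/3 - 178*I*√2/3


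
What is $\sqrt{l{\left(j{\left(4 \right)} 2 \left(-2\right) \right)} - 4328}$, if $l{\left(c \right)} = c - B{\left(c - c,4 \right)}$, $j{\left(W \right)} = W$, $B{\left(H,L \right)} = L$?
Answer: $2 i \sqrt{1087} \approx 65.939 i$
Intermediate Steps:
$l{\left(c \right)} = -4 + c$ ($l{\left(c \right)} = c - 4 = -4 + c$)
$\sqrt{l{\left(j{\left(4 \right)} 2 \left(-2\right) \right)} - 4328} = \sqrt{\left(-4 + 4 \cdot 2 \left(-2\right)\right) - 4328} = \sqrt{\left(-4 + 8 \left(-2\right)\right) - 4328} = \sqrt{\left(-4 - 16\right) - 4328} = \sqrt{-20 - 4328} = \sqrt{-4348} = 2 i \sqrt{1087}$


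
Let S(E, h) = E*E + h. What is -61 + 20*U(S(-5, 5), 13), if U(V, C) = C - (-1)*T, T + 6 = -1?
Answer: 59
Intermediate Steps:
T = -7 (T = -6 - 1 = -7)
S(E, h) = h + E**2 (S(E, h) = E**2 + h = h + E**2)
U(V, C) = -7 + C (U(V, C) = C - (-1)*(-7) = C - 1*7 = C - 7 = -7 + C)
-61 + 20*U(S(-5, 5), 13) = -61 + 20*(-7 + 13) = -61 + 20*6 = -61 + 120 = 59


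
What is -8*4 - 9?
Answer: -41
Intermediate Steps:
-8*4 - 9 = -32 - 9 = -41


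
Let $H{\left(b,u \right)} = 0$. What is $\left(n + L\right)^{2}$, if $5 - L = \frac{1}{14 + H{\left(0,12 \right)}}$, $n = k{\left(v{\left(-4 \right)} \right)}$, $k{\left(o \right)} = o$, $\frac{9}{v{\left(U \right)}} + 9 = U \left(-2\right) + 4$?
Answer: $\frac{12321}{196} \approx 62.862$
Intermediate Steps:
$v{\left(U \right)} = \frac{9}{-5 - 2 U}$ ($v{\left(U \right)} = \frac{9}{-9 + \left(U \left(-2\right) + 4\right)} = \frac{9}{-9 - \left(-4 + 2 U\right)} = \frac{9}{-5 - 2 U}$)
$n = 3$ ($n = - \frac{9}{5 + 2 \left(-4\right)} = - \frac{9}{5 - 8} = - \frac{9}{-3} = \left(-9\right) \left(- \frac{1}{3}\right) = 3$)
$L = \frac{69}{14}$ ($L = 5 - \frac{1}{14 + 0} = 5 - \frac{1}{14} = \frac{69}{14} \approx 4.9286$)
$\left(n + L\right)^{2} = \left(3 + \frac{69}{14}\right)^{2} = \left(\frac{111}{14}\right)^{2} = \frac{12321}{196}$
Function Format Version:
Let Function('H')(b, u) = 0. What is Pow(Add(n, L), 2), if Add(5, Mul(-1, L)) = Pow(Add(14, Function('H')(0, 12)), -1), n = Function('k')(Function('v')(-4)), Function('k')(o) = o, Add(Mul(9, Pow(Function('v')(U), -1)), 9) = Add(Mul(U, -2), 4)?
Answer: Rational(12321, 196) ≈ 62.862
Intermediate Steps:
Function('v')(U) = Mul(9, Pow(Add(-5, Mul(-2, U)), -1)) (Function('v')(U) = Mul(9, Pow(Add(-9, Add(Mul(U, -2), 4)), -1)) = Mul(9, Pow(Add(-9, Add(Mul(-2, U), 4)), -1)) = Mul(9, Pow(Add(-9, Add(4, Mul(-2, U))), -1)) = Mul(9, Pow(Add(-5, Mul(-2, U)), -1)))
n = 3 (n = Mul(-9, Pow(Add(5, Mul(2, -4)), -1)) = Mul(-9, Pow(Add(5, -8), -1)) = Mul(-9, Pow(-3, -1)) = Mul(-9, Rational(-1, 3)) = 3)
L = Rational(69, 14) (L = Add(5, Mul(-1, Pow(Add(14, 0), -1))) = Add(5, Mul(-1, Pow(14, -1))) = Add(5, Mul(-1, Rational(1, 14))) = Add(5, Rational(-1, 14)) = Rational(69, 14) ≈ 4.9286)
Pow(Add(n, L), 2) = Pow(Add(3, Rational(69, 14)), 2) = Pow(Rational(111, 14), 2) = Rational(12321, 196)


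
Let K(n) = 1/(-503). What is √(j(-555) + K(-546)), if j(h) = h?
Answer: I*√140420498/503 ≈ 23.558*I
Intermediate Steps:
K(n) = -1/503
√(j(-555) + K(-546)) = √(-555 - 1/503) = √(-279166/503) = I*√140420498/503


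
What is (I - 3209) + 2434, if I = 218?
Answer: -557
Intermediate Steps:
(I - 3209) + 2434 = (218 - 3209) + 2434 = -2991 + 2434 = -557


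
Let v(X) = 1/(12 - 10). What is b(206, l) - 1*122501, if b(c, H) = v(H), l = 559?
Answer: -245001/2 ≈ -1.2250e+5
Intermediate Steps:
v(X) = 1/2
b(c, H) = 1/2
b(206, l) - 1*122501 = 1/2 - 1*122501 = 1/2 - 122501 = -245001/2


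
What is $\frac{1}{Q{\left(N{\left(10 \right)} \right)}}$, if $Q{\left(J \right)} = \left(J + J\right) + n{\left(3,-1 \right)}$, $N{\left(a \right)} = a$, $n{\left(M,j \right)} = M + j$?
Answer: $\frac{1}{22} \approx 0.045455$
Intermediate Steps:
$Q{\left(J \right)} = 2 + 2 J$ ($Q{\left(J \right)} = \left(J + J\right) + \left(3 - 1\right) = 2 J + 2 = 2 + 2 J$)
$\frac{1}{Q{\left(N{\left(10 \right)} \right)}} = \frac{1}{2 + 2 \cdot 10} = \frac{1}{2 + 20} = \frac{1}{22}$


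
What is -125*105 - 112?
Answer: -13237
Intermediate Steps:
-125*105 - 112 = -13125 - 112 = -13237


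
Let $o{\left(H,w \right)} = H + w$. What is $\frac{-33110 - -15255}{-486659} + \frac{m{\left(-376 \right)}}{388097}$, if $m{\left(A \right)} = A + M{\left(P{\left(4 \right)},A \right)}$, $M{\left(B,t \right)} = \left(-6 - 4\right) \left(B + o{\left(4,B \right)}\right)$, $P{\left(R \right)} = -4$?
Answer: $\frac{6765954511}{188870897923} \approx 0.035823$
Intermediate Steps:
$M{\left(B,t \right)} = -40 - 20 B$ ($M{\left(B,t \right)} = \left(-6 - 4\right) \left(B + \left(4 + B\right)\right) = - 10 \left(4 + 2 B\right) = -40 - 20 B$)
$m{\left(A \right)} = 40 + A$ ($m{\left(A \right)} = A - -40 = A + \left(-40 + 80\right) = A + 40 = 40 + A$)
$\frac{-33110 - -15255}{-486659} + \frac{m{\left(-376 \right)}}{388097} = \frac{-33110 - -15255}{-486659} + \frac{40 - 376}{388097} = \left(-33110 + 15255\right) \left(- \frac{1}{486659}\right) - \frac{336}{388097} = \left(-17855\right) \left(- \frac{1}{486659}\right) - \frac{336}{388097} = \frac{17855}{486659} - \frac{336}{388097} = \frac{6765954511}{188870897923}$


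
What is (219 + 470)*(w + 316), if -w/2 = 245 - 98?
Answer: 15158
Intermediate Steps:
w = -294 (w = -2*(245 - 98) = -2*147 = -294)
(219 + 470)*(w + 316) = (219 + 470)*(-294 + 316) = 689*22 = 15158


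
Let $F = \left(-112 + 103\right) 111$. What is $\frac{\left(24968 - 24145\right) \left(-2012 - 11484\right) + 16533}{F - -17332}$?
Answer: $- \frac{11090675}{16333} \approx -679.04$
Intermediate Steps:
$F = -999$ ($F = \left(-9\right) 111 = -999$)
$\frac{\left(24968 - 24145\right) \left(-2012 - 11484\right) + 16533}{F - -17332} = \frac{\left(24968 - 24145\right) \left(-2012 - 11484\right) + 16533}{-999 - -17332} = \frac{823 \left(-13496\right) + 16533}{-999 + 17332} = \frac{-11107208 + 16533}{16333} = \left(-11090675\right) \frac{1}{16333} = - \frac{11090675}{16333}$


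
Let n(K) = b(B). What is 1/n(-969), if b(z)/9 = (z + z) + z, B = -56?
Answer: -1/1512 ≈ -0.00066138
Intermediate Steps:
b(z) = 27*z (b(z) = 9*((z + z) + z) = 9*(2*z + z) = 9*(3*z) = 27*z)
n(K) = -1512 (n(K) = 27*(-56) = -1512)
1/n(-969) = 1/(-1512) = -1/1512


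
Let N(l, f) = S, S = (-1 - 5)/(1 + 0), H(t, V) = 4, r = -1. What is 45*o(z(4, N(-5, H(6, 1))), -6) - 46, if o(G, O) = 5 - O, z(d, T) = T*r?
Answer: 449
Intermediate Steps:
S = -6 (S = -6/1 = -6*1 = -6)
N(l, f) = -6
z(d, T) = -T (z(d, T) = T*(-1) = -T)
45*o(z(4, N(-5, H(6, 1))), -6) - 46 = 45*(5 - 1*(-6)) - 46 = 45*(5 + 6) - 46 = 45*11 - 46 = 495 - 46 = 449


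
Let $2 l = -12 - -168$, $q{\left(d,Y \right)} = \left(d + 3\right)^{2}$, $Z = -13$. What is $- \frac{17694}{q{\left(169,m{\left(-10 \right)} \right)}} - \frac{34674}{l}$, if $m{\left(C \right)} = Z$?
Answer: $- \frac{85597979}{192296} \approx -445.14$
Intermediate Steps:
$m{\left(C \right)} = -13$
$q{\left(d,Y \right)} = \left(3 + d\right)^{2}$
$l = 78$ ($l = \frac{-12 - -168}{2} = \frac{-12 + 168}{2} = \frac{1}{2} \cdot 156 = 78$)
$- \frac{17694}{q{\left(169,m{\left(-10 \right)} \right)}} - \frac{34674}{l} = - \frac{17694}{\left(3 + 169\right)^{2}} - \frac{34674}{78} = - \frac{17694}{172^{2}} - \frac{5779}{13} = - \frac{17694}{29584} - \frac{5779}{13} = \left(-17694\right) \frac{1}{29584} - \frac{5779}{13} = - \frac{8847}{14792} - \frac{5779}{13} = - \frac{85597979}{192296}$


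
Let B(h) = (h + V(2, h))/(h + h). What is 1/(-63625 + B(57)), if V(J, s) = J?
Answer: -114/7253191 ≈ -1.5717e-5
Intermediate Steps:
B(h) = (2 + h)/(2*h) (B(h) = (h + 2)/(h + h) = (2 + h)/((2*h)) = (2 + h)*(1/(2*h)) = (2 + h)/(2*h))
1/(-63625 + B(57)) = 1/(-63625 + (1/2)*(2 + 57)/57) = 1/(-63625 + (1/2)*(1/57)*59) = 1/(-63625 + 59/114) = 1/(-7253191/114) = -114/7253191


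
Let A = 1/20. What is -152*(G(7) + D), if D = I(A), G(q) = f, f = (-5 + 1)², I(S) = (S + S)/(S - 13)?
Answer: -629584/259 ≈ -2430.8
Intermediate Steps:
A = 1/20 ≈ 0.050000
I(S) = 2*S/(-13 + S) (I(S) = (2*S)/(-13 + S) = 2*S/(-13 + S))
f = 16 (f = (-4)² = 16)
G(q) = 16
D = -2/259 (D = 2*(1/20)/(-13 + 1/20) = 2*(1/20)/(-259/20) = 2*(1/20)*(-20/259) = -2/259 ≈ -0.0077220)
-152*(G(7) + D) = -152*(16 - 2/259) = -152*4142/259 = -629584/259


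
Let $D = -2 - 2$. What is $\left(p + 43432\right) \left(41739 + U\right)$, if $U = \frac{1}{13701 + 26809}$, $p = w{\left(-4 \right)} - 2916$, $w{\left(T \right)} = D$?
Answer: $\frac{34249794624096}{20255} \approx 1.6909 \cdot 10^{9}$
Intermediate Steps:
$D = -4$ ($D = -2 - 2 = -4$)
$w{\left(T \right)} = -4$
$p = -2920$ ($p = -4 - 2916 = -2920$)
$U = \frac{1}{40510} \approx 2.4685 \cdot 10^{-5}$
$\left(p + 43432\right) \left(41739 + U\right) = \left(-2920 + 43432\right) \left(41739 + \frac{1}{40510}\right) = 40512 \cdot \frac{1690846891}{40510} = \frac{34249794624096}{20255}$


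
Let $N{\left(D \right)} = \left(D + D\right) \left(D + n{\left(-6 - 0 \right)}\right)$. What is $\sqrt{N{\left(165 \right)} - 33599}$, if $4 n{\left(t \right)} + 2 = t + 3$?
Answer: $\frac{\sqrt{81754}}{2} \approx 142.96$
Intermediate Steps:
$n{\left(t \right)} = \frac{1}{4} + \frac{t}{4}$ ($n{\left(t \right)} = - \frac{1}{2} + \frac{t + 3}{4} = - \frac{1}{2} + \frac{3 + t}{4} = - \frac{1}{2} + \left(\frac{3}{4} + \frac{t}{4}\right) = \frac{1}{4} + \frac{t}{4}$)
$N{\left(D \right)} = 2 D \left(- \frac{5}{4} + D\right)$ ($N{\left(D \right)} = \left(D + D\right) \left(D + \left(\frac{1}{4} + \frac{-6 - 0}{4}\right)\right) = 2 D \left(D + \left(\frac{1}{4} + \frac{-6 + 0}{4}\right)\right) = 2 D \left(D + \left(\frac{1}{4} + \frac{1}{4} \left(-6\right)\right)\right) = 2 D \left(D + \left(\frac{1}{4} - \frac{3}{2}\right)\right) = 2 D \left(D - \frac{5}{4}\right) = 2 D \left(- \frac{5}{4} + D\right)$)
$\sqrt{N{\left(165 \right)} - 33599} = \sqrt{\frac{1}{2} \cdot 165 \left(-5 + 4 \cdot 165\right) - 33599} = \sqrt{\frac{1}{2} \cdot 165 \left(-5 + 660\right) - 33599} = \sqrt{\frac{1}{2} \cdot 165 \cdot 655 - 33599} = \sqrt{\frac{108075}{2} - 33599} = \sqrt{\frac{40877}{2}} = \frac{\sqrt{81754}}{2}$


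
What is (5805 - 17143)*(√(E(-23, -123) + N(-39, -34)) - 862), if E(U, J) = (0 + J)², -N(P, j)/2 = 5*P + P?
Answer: 9773356 - 34014*√1733 ≈ 8.3574e+6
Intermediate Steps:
N(P, j) = -12*P (N(P, j) = -2*(5*P + P) = -12*P)
E(U, J) = J²
(5805 - 17143)*(√(E(-23, -123) + N(-39, -34)) - 862) = (5805 - 17143)*(√((-123)² - 12*(-39)) - 862) = -11338*(√(15129 + 468) - 862) = -11338*(√15597 - 862) = -11338*(3*√1733 - 862) = -11338*(-862 + 3*√1733) = 9773356 - 34014*√1733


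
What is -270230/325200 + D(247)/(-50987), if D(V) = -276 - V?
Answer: -1360813741/1658097240 ≈ -0.82071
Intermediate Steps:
-270230/325200 + D(247)/(-50987) = -270230/325200 + (-276 - 1*247)/(-50987) = -270230*1/325200 + (-276 - 247)*(-1/50987) = -27023/32520 - 523*(-1/50987) = -27023/32520 + 523/50987 = -1360813741/1658097240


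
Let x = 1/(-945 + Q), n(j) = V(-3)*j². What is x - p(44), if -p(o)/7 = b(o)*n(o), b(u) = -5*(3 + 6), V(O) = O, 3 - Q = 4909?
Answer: 10704521519/5851 ≈ 1.8295e+6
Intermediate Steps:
Q = -4906 (Q = 3 - 1*4909 = 3 - 4909 = -4906)
b(u) = -45 (b(u) = -5*9 = -45)
n(j) = -3*j²
x = -1/5851 (x = 1/(-945 - 4906) = 1/(-5851) = -1/5851 ≈ -0.00017091)
p(o) = -945*o² (p(o) = -(-315)*(-3*o²) = -945*o²)
x - p(44) = -1/5851 - (-945)*44² = -1/5851 - (-945)*1936 = -1/5851 - 1*(-1829520) = -1/5851 + 1829520 = 10704521519/5851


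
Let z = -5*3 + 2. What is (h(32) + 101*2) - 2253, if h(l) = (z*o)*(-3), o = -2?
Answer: -2129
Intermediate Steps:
z = -13 (z = -15 + 2 = -13)
h(l) = -78 (h(l) = -13*(-2)*(-3) = 26*(-3) = -78)
(h(32) + 101*2) - 2253 = (-78 + 101*2) - 2253 = (-78 + 202) - 2253 = 124 - 2253 = -2129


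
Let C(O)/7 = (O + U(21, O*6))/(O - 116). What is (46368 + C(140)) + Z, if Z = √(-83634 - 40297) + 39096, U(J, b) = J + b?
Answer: 2058143/24 + I*√123931 ≈ 85756.0 + 352.04*I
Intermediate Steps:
C(O) = 7*(21 + 7*O)/(-116 + O) (C(O) = 7*((O + (21 + O*6))/(O - 116)) = 7*((O + (21 + 6*O))/(-116 + O)) = 7*((21 + 7*O)/(-116 + O)) = 7*(21 + 7*O)/(-116 + O))
Z = 39096 + I*√123931 (Z = √(-123931) + 39096 = I*√123931 + 39096 = 39096 + I*√123931 ≈ 39096.0 + 352.04*I)
(46368 + C(140)) + Z = (46368 + 49*(3 + 140)/(-116 + 140)) + (39096 + I*√123931) = (46368 + 49*143/24) + (39096 + I*√123931) = (46368 + 49*(1/24)*143) + (39096 + I*√123931) = (46368 + 7007/24) + (39096 + I*√123931) = 1119839/24 + (39096 + I*√123931) = 2058143/24 + I*√123931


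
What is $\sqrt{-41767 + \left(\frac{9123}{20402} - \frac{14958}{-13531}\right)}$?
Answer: $\frac{5 i \sqrt{12480720459952654}}{2733262} \approx 204.37 i$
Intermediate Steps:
$\sqrt{-41767 + \left(\frac{9123}{20402} - \frac{14958}{-13531}\right)} = \sqrt{-41767 + \left(9123 \cdot \frac{1}{20402} - - \frac{14958}{13531}\right)} = \sqrt{-41767 + \left(\frac{9123}{20402} + \frac{14958}{13531}\right)} = \sqrt{-41767 + \frac{428616429}{276059462}} = \sqrt{- \frac{11529746932925}{276059462}} = \frac{5 i \sqrt{12480720459952654}}{2733262}$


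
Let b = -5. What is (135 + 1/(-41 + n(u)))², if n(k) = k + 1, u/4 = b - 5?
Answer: 116618401/6400 ≈ 18222.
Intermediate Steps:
u = -40 (u = 4*(-5 - 5) = 4*(-10) = -40)
n(k) = 1 + k
(135 + 1/(-41 + n(u)))² = (135 + 1/(-41 + (1 - 40)))² = (135 + 1/(-41 - 39))² = (135 + 1/(-80))² = (135 - 1/80)² = (10799/80)² = 116618401/6400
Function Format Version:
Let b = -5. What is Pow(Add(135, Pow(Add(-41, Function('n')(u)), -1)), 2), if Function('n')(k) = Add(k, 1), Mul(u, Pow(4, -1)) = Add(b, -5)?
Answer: Rational(116618401, 6400) ≈ 18222.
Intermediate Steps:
u = -40 (u = Mul(4, Add(-5, -5)) = Mul(4, -10) = -40)
Function('n')(k) = Add(1, k)
Pow(Add(135, Pow(Add(-41, Function('n')(u)), -1)), 2) = Pow(Add(135, Pow(Add(-41, Add(1, -40)), -1)), 2) = Pow(Add(135, Pow(Add(-41, -39), -1)), 2) = Pow(Add(135, Pow(-80, -1)), 2) = Pow(Add(135, Rational(-1, 80)), 2) = Pow(Rational(10799, 80), 2) = Rational(116618401, 6400)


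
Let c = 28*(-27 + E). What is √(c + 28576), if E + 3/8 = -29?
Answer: √107990/2 ≈ 164.31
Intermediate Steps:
E = -235/8 (E = -3/8 - 29 = -235/8 ≈ -29.375)
c = -3157/2 (c = 28*(-27 - 235/8) = 28*(-451/8) = -3157/2 ≈ -1578.5)
√(c + 28576) = √(-3157/2 + 28576) = √(53995/2) = √107990/2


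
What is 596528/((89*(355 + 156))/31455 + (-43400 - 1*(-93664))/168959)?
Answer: 3170310897242160/9265140481 ≈ 3.4218e+5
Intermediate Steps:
596528/((89*(355 + 156))/31455 + (-43400 - 1*(-93664))/168959) = 596528/((89*511)*(1/31455) + (-43400 + 93664)*(1/168959)) = 596528/(45479*(1/31455) + 50264*(1/168959)) = 596528/(45479/31455 + 50264/168959) = 596528/(9265140481/5314605345) = 596528*(5314605345/9265140481) = 3170310897242160/9265140481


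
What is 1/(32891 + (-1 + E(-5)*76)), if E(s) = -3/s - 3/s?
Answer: 5/164906 ≈ 3.0320e-5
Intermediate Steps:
E(s) = -6/s
1/(32891 + (-1 + E(-5)*76)) = 1/(32891 + (-1 - 6/(-5)*76)) = 1/(32891 + (-1 - 6*(-⅕)*76)) = 1/(32891 + (-1 + (6/5)*76)) = 1/(32891 + (-1 + 456/5)) = 1/(32891 + 451/5) = 1/(164906/5) = 5/164906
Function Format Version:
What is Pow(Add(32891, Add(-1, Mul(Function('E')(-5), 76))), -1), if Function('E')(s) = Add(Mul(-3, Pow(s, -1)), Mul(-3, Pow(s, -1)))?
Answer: Rational(5, 164906) ≈ 3.0320e-5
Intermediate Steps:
Function('E')(s) = Mul(-6, Pow(s, -1))
Pow(Add(32891, Add(-1, Mul(Function('E')(-5), 76))), -1) = Pow(Add(32891, Add(-1, Mul(Mul(-6, Pow(-5, -1)), 76))), -1) = Pow(Add(32891, Add(-1, Mul(Mul(-6, Rational(-1, 5)), 76))), -1) = Pow(Add(32891, Add(-1, Mul(Rational(6, 5), 76))), -1) = Pow(Add(32891, Add(-1, Rational(456, 5))), -1) = Pow(Add(32891, Rational(451, 5)), -1) = Pow(Rational(164906, 5), -1) = Rational(5, 164906)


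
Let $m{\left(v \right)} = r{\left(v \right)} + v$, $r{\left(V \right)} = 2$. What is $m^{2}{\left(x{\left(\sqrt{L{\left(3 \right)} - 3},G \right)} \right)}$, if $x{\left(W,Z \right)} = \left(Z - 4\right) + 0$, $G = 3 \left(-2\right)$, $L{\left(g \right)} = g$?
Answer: $64$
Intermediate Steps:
$G = -6$
$x{\left(W,Z \right)} = -4 + Z$ ($x{\left(W,Z \right)} = \left(-4 + Z\right) + 0 = -4 + Z$)
$m{\left(v \right)} = 2 + v$
$m^{2}{\left(x{\left(\sqrt{L{\left(3 \right)} - 3},G \right)} \right)} = \left(2 - 10\right)^{2} = \left(-8\right)^{2} = 64$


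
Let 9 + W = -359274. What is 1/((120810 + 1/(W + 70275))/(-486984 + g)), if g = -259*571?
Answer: -183483375984/34915056479 ≈ -5.2551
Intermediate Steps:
W = -359283 (W = -9 - 359274 = -359283)
g = -147889
1/((120810 + 1/(W + 70275))/(-486984 + g)) = 1/((120810 + 1/(-359283 + 70275))/(-486984 - 147889)) = 1/((120810 + 1/(-289008))/(-634873)) = 1/((120810 - 1/289008)*(-1/634873)) = 1/((34915056479/289008)*(-1/634873)) = 1/(-34915056479/183483375984) = -183483375984/34915056479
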